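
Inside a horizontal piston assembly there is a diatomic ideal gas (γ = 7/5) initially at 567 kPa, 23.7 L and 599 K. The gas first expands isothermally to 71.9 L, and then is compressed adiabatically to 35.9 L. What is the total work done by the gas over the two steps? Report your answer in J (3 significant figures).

W_total ≈ 4150 J

Step 1 (isothermal): W = P₁V₁ ln(V₂/V₁) = (13438) ln(71.9/23.7) = 14913 J.
After step 1: P = 186.9 kPa, V = 71.9 L, T = 599 K.
Step 2 (adiabatic): W = (P₁V₁ − P₂V₂)/(γ−1) = (13438 − 17741)/0.4 = -10758 J.
W_total = 14913 − 10758 = 4155 J.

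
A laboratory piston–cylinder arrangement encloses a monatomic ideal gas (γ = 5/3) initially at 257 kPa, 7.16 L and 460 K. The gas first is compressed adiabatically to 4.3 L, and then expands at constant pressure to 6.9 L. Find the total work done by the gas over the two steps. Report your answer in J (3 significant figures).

W_total ≈ 446 J

Step 1 (adiabatic): W = (P₁V₁ − P₂V₂)/(γ−1) = (1840 − 2585)/0.667 = -1117 J.
After step 1: P = 601.2 kPa, V = 4.3 L, T = 646.2 K.
Step 2 (isobaric): W = PΔV = (601.2 kPa)(6.9 − 4.3 L) = 1563 J.
W_total = -1117 + 1563 = 445.6 J.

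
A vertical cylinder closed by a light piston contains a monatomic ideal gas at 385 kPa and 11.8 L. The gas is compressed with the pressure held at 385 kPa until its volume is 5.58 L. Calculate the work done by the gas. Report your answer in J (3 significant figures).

W ≈ -2390 J

Isobaric: W = P ΔV.
W = (385 kPa)(5.58 − 11.8 L) = (385)(-6.22) = -2395 J.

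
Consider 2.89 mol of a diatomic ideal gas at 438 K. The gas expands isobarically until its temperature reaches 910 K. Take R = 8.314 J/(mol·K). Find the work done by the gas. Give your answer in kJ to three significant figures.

W ≈ 11.3 kJ

Isobaric: W = P ΔV = nR ΔT.
W = (2.89)(8.314)(910 − 438) = 11341 J.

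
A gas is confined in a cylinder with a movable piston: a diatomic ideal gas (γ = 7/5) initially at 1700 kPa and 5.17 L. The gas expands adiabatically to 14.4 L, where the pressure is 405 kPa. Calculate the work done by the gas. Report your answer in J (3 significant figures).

Adiabatic: W = (P₁V₁ − P₂V₂)/(γ − 1) with γ = 7/5.
P₁V₁ = 8789 J, P₂V₂ = 5832 J.
W = (8789 − 5832) / 0.4 = 7393 J.

W ≈ 7390 J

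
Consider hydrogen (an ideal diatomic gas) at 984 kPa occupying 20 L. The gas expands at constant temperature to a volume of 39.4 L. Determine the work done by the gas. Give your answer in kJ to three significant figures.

W ≈ 13.3 kJ

Isothermal: W = nRT ln(V₂/V₁) = P₁V₁ ln(V₂/V₁).
P₁V₁ = (984 kPa)(20 L) = 19680 J.
W = 19680 × ln(39.4/20) = 19680 × 0.678
W_by_gas = 13344 J.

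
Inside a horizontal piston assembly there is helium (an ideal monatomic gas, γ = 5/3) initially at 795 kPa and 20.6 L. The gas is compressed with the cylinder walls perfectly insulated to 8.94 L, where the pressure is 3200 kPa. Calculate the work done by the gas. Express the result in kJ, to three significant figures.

Adiabatic: W = (P₁V₁ − P₂V₂)/(γ − 1) with γ = 5/3.
P₁V₁ = 16377 J, P₂V₂ = 28608 J.
W = (16377 − 28608) / 0.6667 = -18346 J.

W ≈ -18.3 kJ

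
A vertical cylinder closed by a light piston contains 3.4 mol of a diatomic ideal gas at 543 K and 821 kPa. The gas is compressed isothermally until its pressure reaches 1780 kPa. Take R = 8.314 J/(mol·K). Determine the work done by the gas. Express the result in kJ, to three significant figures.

Isothermal process: W = nRT ln(V₂/V₁) = nRT ln(P₁/P₂).
W = (3.4)(8.314)(543) × ln(821/1780)
  = 15349 × ln(0.4612) = 15349 × -0.7738
W_by_gas = -11878 J.

W ≈ -11.9 kJ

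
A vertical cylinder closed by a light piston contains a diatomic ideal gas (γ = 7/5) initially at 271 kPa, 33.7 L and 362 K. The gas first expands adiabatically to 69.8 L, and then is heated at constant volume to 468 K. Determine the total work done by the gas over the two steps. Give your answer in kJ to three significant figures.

Step 1 (adiabatic): W = (P₁V₁ − P₂V₂)/(γ−1) = (9133 − 6825)/0.4 = 5769 J.
Step 2 (isochoric): W = 0 (constant volume).
W_total = 5769 + 0 = 5769 J.

W_total ≈ 5.77 kJ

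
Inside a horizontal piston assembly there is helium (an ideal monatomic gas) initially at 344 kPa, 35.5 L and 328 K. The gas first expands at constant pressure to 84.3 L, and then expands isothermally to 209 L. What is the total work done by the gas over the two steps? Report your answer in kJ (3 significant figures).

W_total ≈ 43.1 kJ

Step 1 (isobaric): W = PΔV = (344 kPa)(84.3 − 35.5 L) = 16787 J.
After step 1: P = 344 kPa, V = 84.3 L, T = 778.9 K.
Step 2 (isothermal): W = P₁V₁ ln(V₂/V₁) = (28999) ln(209/84.3) = 26330 J.
W_total = 16787 + 26330 = 43117 J.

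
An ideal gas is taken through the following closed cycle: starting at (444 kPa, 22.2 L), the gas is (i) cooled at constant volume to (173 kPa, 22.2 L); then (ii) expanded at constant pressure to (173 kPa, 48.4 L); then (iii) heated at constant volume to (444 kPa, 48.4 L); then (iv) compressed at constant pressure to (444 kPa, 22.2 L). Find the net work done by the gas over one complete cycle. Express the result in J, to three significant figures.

W_net ≈ -7100 J

Constant-volume legs do no work.
W(ii) = (173)(48.4 − 22.2) = 4533 J; W(iv) = (444)(22.2 − 48.4) = -11633 J.
W_net = 4533 − 11633 = -7100 J (the counter-clockwise enclosed area).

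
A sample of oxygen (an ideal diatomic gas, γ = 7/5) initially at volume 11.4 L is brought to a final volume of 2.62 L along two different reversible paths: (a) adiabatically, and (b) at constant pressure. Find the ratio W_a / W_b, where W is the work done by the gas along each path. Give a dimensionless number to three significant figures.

W_a / W_b ≈ 2.60

Path (a) adiabatic: W = P₁V₁(1 − (V₁/V₂)^(γ−1))/(γ−1) → W_a/(P₁V₁) = -2.002.
Path (b) isobaric: W = P₁(V₂ − V₁) → W_b/(P₁V₁) = -0.7702.
W_a / W_b = -2.002 / -0.7702 = 2.599.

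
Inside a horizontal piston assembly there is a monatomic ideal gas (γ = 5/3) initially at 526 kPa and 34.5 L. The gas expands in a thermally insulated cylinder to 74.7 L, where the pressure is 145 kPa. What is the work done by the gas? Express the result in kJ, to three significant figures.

Adiabatic: W = (P₁V₁ − P₂V₂)/(γ − 1) with γ = 5/3.
P₁V₁ = 18147 J, P₂V₂ = 10832 J.
W = (18147 − 10832) / 0.6667 = 10973 J.

W ≈ 11.0 kJ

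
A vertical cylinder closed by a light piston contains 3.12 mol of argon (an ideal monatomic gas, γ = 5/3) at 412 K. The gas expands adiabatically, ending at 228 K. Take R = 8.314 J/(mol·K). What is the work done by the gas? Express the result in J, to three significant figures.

Adiabatic ⇒ Q = 0, so W_by = −ΔU = nCᵥ(T₁ − T₂).
Cᵥ = 3R/2 = 12.47 J/(mol·K).
W = (3.12)(12.47)(412 − 228) = 7159 J.

W ≈ 7160 J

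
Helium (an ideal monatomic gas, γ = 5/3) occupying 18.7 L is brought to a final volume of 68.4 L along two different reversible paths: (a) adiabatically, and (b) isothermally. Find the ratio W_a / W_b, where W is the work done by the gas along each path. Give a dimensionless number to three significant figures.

W_a / W_b ≈ 0.669

Path (a) adiabatic: W = P₁V₁(1 − (V₁/V₂)^(γ−1))/(γ−1) → W_a/(P₁V₁) = 0.8681.
Path (b) isothermal: W = P₁V₁ ln(V₂/V₁) → W_b/(P₁V₁) = 1.297.
W_a / W_b = 0.8681 / 1.297 = 0.6694.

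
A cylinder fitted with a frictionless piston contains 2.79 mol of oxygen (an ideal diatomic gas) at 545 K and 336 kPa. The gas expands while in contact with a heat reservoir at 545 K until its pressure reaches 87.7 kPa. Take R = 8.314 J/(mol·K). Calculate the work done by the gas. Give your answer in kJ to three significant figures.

W ≈ 17.0 kJ

Isothermal process: W = nRT ln(V₂/V₁) = nRT ln(P₁/P₂).
W = (2.79)(8.314)(545) × ln(336/87.7)
  = 12642 × ln(3.831) = 12642 × 1.343
W_by_gas = 16980 J.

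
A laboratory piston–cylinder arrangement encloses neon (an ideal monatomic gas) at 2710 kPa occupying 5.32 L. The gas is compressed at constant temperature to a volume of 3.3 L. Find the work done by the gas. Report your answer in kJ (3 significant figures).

W ≈ -6.88 kJ

Isothermal: W = nRT ln(V₂/V₁) = P₁V₁ ln(V₂/V₁).
P₁V₁ = (2710 kPa)(5.32 L) = 14417 J.
W = 14417 × ln(3.3/5.32) = 14417 × -0.4776
W_by_gas = -6885 J.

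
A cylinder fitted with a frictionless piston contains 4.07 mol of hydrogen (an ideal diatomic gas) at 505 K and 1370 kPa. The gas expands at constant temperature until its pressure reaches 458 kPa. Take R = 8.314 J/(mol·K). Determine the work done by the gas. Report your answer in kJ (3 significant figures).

Isothermal process: W = nRT ln(V₂/V₁) = nRT ln(P₁/P₂).
W = (4.07)(8.314)(505) × ln(1370/458)
  = 17088 × ln(2.991) = 17088 × 1.096
W_by_gas = 18723 J.

W ≈ 18.7 kJ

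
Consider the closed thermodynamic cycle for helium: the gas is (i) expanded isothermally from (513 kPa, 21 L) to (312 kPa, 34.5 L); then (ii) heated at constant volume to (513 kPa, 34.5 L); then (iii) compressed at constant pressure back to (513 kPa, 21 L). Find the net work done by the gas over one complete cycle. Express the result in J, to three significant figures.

Leg (i): W = PᵢVᵢ ln(V_f/Vᵢ) = (10773) ln(34.5/21) = 5348 J.
Leg (ii): W = 0.
Leg (iii): W = PΔV = (513)(21 − 34.5) = -6926 J.
W_net = 5348 − 6926 = -1577 J.

W_net ≈ -1580 J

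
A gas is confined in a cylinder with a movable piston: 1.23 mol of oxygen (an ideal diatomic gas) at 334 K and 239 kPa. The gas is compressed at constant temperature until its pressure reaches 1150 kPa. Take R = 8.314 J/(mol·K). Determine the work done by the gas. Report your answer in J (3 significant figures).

W ≈ -5370 J

Isothermal process: W = nRT ln(V₂/V₁) = nRT ln(P₁/P₂).
W = (1.23)(8.314)(334) × ln(239/1150)
  = 3416 × ln(0.2078) = 3416 × -1.571
W_by_gas = -5366 J.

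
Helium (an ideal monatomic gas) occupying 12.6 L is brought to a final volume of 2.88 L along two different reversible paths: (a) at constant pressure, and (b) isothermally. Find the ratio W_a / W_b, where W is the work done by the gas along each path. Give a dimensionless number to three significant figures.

Path (a) isobaric: W = P₁(V₂ − V₁) → W_a/(P₁V₁) = -0.7714.
Path (b) isothermal: W = P₁V₁ ln(V₂/V₁) → W_b/(P₁V₁) = -1.476.
W_a / W_b = -0.7714 / -1.476 = 0.5227.

W_a / W_b ≈ 0.523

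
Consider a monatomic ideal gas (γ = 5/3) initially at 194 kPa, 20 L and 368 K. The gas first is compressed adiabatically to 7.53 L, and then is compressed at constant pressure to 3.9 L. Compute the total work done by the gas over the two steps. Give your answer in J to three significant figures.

W_total ≈ -8930 J

Step 1 (adiabatic): W = (P₁V₁ − P₂V₂)/(γ−1) = (3880 − 7441)/0.667 = -5342 J.
After step 1: P = 988.2 kPa, V = 7.53 L, T = 705.8 K.
Step 2 (isobaric): W = PΔV = (988.2 kPa)(3.9 − 7.53 L) = -3587 J.
W_total = -5342 − 3587 = -8929 J.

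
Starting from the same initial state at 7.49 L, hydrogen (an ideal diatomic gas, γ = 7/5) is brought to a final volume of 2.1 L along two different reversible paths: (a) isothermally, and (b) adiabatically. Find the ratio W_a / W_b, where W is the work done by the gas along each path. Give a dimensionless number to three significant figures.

W_a / W_b ≈ 0.767

Path (a) isothermal: W = P₁V₁ ln(V₂/V₁) → W_a/(P₁V₁) = -1.272.
Path (b) adiabatic: W = P₁V₁(1 − (V₁/V₂)^(γ−1))/(γ−1) → W_b/(P₁V₁) = -1.658.
W_a / W_b = -1.272 / -1.658 = 0.7671.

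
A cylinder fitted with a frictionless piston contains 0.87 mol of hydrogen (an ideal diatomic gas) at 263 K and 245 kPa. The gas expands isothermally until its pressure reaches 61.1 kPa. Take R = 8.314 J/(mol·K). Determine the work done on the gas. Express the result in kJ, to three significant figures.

Isothermal process: W = nRT ln(V₂/V₁) = nRT ln(P₁/P₂).
W = (0.87)(8.314)(263) × ln(245/61.1)
  = 1902 × ln(4.01) = 1902 × 1.389
W_by_gas = 2642 J; work on gas = −W_by = -2642 J.

W ≈ -2.64 kJ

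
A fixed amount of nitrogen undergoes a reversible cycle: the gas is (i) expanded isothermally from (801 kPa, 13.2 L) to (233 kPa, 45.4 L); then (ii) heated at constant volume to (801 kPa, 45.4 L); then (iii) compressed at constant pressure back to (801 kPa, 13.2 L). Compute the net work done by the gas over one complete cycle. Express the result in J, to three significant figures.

Leg (i): W = PᵢVᵢ ln(V_f/Vᵢ) = (10573) ln(45.4/13.2) = 13061 J.
Leg (ii): W = 0.
Leg (iii): W = PΔV = (801)(13.2 − 45.4) = -25792 J.
W_net = 13061 − 25792 = -12731 J.

W_net ≈ -12700 J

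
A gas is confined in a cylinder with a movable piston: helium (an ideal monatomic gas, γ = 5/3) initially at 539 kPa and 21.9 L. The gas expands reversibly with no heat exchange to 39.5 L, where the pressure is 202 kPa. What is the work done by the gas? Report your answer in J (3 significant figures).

W ≈ 5740 J

Adiabatic: W = (P₁V₁ − P₂V₂)/(γ − 1) with γ = 5/3.
P₁V₁ = 11804 J, P₂V₂ = 7979 J.
W = (11804 − 7979) / 0.6667 = 5738 J.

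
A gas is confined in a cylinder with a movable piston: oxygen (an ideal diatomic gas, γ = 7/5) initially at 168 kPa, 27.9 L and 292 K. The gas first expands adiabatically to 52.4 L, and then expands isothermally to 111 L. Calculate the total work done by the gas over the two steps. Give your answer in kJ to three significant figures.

Step 1 (adiabatic): W = (P₁V₁ − P₂V₂)/(γ−1) = (4687 − 3643)/0.4 = 2611 J.
After step 1: P = 69.52 kPa, V = 52.4 L, T = 226.9 K.
Step 2 (isothermal): W = P₁V₁ ln(V₂/V₁) = (3643) ln(111/52.4) = 2734 J.
W_total = 2611 + 2734 = 5346 J.

W_total ≈ 5.35 kJ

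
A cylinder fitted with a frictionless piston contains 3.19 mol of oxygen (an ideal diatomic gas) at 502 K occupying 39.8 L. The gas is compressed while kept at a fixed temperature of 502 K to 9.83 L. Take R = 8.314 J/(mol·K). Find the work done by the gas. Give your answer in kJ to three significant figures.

W ≈ -18.6 kJ

Isothermal: W = nRT ln(V₂/V₁).
W = (3.19)(8.314)(502) × ln(9.83/39.8)
  = 13314 × -1.398
W_by_gas = -18618 J.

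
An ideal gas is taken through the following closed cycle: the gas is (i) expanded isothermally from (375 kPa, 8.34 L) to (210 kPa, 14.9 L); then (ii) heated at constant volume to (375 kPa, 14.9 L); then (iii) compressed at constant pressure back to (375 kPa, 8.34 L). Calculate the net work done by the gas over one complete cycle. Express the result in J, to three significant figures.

W_net ≈ -645 J

Leg (i): W = PᵢVᵢ ln(V_f/Vᵢ) = (3128) ln(14.9/8.34) = 1815 J.
Leg (ii): W = 0.
Leg (iii): W = PΔV = (375)(8.34 − 14.9) = -2460 J.
W_net = 1815 − 2460 = -645.1 J.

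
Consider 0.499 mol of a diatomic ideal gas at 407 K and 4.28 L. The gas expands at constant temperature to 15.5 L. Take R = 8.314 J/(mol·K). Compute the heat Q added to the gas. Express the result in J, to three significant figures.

Isothermal ⇒ ΔU = 0, so Q = W = nRT ln(V₂/V₁).
Q = (0.499)(8.314)(407) ln(15.5/4.28) = 1689 × 1.287 = 2173 J.

Q ≈ 2170 J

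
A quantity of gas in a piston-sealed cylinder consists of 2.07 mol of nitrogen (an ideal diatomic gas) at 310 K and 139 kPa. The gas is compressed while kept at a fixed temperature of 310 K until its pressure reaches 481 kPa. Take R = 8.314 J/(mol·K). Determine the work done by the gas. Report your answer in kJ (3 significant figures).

Isothermal process: W = nRT ln(V₂/V₁) = nRT ln(P₁/P₂).
W = (2.07)(8.314)(310) × ln(139/481)
  = 5335 × ln(0.289) = 5335 × -1.241
W_by_gas = -6623 J.

W ≈ -6.62 kJ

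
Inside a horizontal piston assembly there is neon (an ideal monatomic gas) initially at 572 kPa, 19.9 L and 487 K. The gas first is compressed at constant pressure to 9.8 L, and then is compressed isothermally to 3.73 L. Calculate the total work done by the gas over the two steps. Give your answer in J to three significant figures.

Step 1 (isobaric): W = PΔV = (572 kPa)(9.8 − 19.9 L) = -5777 J.
After step 1: P = 572 kPa, V = 9.8 L, T = 239.8 K.
Step 2 (isothermal): W = P₁V₁ ln(V₂/V₁) = (5606) ln(3.73/9.8) = -5415 J.
W_total = -5777 − 5415 = -11192 J.

W_total ≈ -11200 J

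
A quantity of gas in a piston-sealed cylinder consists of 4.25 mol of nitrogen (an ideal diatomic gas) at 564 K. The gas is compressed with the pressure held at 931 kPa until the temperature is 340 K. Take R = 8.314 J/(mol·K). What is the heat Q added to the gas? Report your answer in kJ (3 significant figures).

Isobaric: W = nRΔT = (4.25)(8.314)(-224) = -7915 J.
ΔU = nCᵥΔT with Cᵥ = 5R/2: ΔU = (4.25)(20.79)(-224) = -19787 J.
Q = ΔU + W = -19787 − 7915 = -27702 J.

Q ≈ -27.7 kJ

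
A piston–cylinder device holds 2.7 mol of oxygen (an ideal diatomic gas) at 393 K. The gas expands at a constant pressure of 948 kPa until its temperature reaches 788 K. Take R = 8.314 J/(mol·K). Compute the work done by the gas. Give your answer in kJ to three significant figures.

W ≈ 8.87 kJ

Isobaric: W = P ΔV = nR ΔT.
W = (2.7)(8.314)(788 − 393) = 8867 J.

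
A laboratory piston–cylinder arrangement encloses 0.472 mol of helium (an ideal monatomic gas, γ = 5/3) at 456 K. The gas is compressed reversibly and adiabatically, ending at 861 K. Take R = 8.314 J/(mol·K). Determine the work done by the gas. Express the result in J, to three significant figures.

W ≈ -2380 J

Adiabatic ⇒ Q = 0, so W_by = −ΔU = nCᵥ(T₁ − T₂).
Cᵥ = 3R/2 = 12.47 J/(mol·K).
W = (0.472)(12.47)(456 − 861) = -2384 J.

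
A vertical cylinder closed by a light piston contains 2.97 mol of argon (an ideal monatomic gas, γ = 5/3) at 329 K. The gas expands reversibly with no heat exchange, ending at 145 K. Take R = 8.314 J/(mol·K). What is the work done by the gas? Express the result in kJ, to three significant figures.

Adiabatic ⇒ Q = 0, so W_by = −ΔU = nCᵥ(T₁ − T₂).
Cᵥ = 3R/2 = 12.47 J/(mol·K).
W = (2.97)(12.47)(329 − 145) = 6815 J.

W ≈ 6.82 kJ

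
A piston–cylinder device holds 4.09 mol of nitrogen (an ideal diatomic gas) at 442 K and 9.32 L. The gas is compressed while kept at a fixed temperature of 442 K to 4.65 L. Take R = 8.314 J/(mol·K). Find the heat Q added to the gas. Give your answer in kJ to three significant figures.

Q ≈ -10.5 kJ

Isothermal ⇒ ΔU = 0, so Q = W = nRT ln(V₂/V₁).
Q = (4.09)(8.314)(442) ln(4.65/9.32) = 15030 × -0.6953 = -10450 J.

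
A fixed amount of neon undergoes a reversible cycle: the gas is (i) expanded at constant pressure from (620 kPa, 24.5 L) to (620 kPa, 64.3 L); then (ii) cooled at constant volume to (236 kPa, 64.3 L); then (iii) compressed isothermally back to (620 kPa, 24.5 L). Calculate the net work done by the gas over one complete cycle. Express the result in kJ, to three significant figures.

Leg (i): W = PΔV = (620)(64.3 − 24.5) = 24676 J.
Leg (ii): W = 0.
Leg (iii): W = PᵢVᵢ ln(V_f/Vᵢ) = (15175) ln(24.5/64.3) = -14642 J.
W_net = 24676 − 14642 = 10034 J.

W_net ≈ 10.0 kJ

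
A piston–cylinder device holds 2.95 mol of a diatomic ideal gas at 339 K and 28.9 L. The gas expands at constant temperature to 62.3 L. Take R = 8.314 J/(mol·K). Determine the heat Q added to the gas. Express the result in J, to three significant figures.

Q ≈ 6390 J

Isothermal ⇒ ΔU = 0, so Q = W = nRT ln(V₂/V₁).
Q = (2.95)(8.314)(339) ln(62.3/28.9) = 8314 × 0.7681 = 6386 J.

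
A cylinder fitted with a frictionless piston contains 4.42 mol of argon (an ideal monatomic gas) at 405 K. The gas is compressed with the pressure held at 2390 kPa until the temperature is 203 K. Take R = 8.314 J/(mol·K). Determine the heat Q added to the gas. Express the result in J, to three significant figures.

Q ≈ -18600 J

Isobaric: W = nRΔT = (4.42)(8.314)(-202) = -7423 J.
ΔU = nCᵥΔT with Cᵥ = 3R/2: ΔU = (4.42)(12.47)(-202) = -11135 J.
Q = ΔU + W = -11135 − 7423 = -18558 J.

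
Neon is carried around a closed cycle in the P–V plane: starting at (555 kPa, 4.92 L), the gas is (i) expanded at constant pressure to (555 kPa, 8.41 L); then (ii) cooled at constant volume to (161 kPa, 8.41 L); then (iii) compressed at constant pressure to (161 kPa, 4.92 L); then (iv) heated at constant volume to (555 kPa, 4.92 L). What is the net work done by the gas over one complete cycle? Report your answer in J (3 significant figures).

W_net ≈ 1380 J

Constant-volume legs do no work.
W(i) = (555)(8.41 − 4.92) = 1937 J; W(iii) = (161)(4.92 − 8.41) = -561.9 J.
W_net = 1937 − 561.9 = 1375 J (the clockwise enclosed area).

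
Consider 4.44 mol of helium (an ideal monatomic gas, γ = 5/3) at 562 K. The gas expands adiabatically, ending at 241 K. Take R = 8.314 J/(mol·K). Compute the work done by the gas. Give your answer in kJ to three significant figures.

W ≈ 17.8 kJ

Adiabatic ⇒ Q = 0, so W_by = −ΔU = nCᵥ(T₁ − T₂).
Cᵥ = 3R/2 = 12.47 J/(mol·K).
W = (4.44)(12.47)(562 − 241) = 17774 J.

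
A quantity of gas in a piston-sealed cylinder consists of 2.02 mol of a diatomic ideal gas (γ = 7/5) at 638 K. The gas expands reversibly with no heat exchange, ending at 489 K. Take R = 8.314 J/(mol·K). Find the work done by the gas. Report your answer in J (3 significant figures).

W ≈ 6260 J

Adiabatic ⇒ Q = 0, so W_by = −ΔU = nCᵥ(T₁ − T₂).
Cᵥ = 5R/2 = 20.79 J/(mol·K).
W = (2.02)(20.79)(638 − 489) = 6256 J.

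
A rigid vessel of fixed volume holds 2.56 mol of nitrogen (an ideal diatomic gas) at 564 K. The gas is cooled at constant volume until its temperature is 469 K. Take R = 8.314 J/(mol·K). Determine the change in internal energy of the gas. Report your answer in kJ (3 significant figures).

Constant volume ⇒ W = 0, so Q = ΔU = nCᵥΔT with Cᵥ = 5R/2 = 20.79 J/(mol·K).
ΔU = (2.56)(20.79)(469 − 564) = -5055 J.

ΔU ≈ -5.05 kJ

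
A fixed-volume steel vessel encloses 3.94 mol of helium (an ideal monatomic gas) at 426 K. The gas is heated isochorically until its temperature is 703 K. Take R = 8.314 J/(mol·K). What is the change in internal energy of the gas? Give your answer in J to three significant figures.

ΔU ≈ 13600 J

Constant volume ⇒ W = 0, so Q = ΔU = nCᵥΔT with Cᵥ = 3R/2 = 12.47 J/(mol·K).
ΔU = (3.94)(12.47)(703 − 426) = 13611 J.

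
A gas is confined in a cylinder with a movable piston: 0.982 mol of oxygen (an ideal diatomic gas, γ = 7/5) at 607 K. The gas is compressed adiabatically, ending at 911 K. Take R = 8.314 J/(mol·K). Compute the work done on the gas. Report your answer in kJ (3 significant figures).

Adiabatic ⇒ Q = 0, so W_by = −ΔU = nCᵥ(T₁ − T₂).
Cᵥ = 5R/2 = 20.79 J/(mol·K).
W = (0.982)(20.79)(607 − 911) = -6205 J.
Work on gas = −W_by = 6205 J.

W ≈ 6.20 kJ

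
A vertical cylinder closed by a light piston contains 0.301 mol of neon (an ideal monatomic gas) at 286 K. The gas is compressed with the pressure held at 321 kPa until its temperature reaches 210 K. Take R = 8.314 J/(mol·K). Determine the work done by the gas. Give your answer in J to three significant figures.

Isobaric: W = P ΔV = nR ΔT.
W = (0.301)(8.314)(210 − 286) = -190.2 J.

W ≈ -190 J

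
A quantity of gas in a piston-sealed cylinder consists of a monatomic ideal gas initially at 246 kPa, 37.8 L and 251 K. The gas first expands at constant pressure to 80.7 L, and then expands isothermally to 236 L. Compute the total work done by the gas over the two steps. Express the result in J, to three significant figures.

Step 1 (isobaric): W = PΔV = (246 kPa)(80.7 − 37.8 L) = 10553 J.
After step 1: P = 246 kPa, V = 80.7 L, T = 535.9 K.
Step 2 (isothermal): W = P₁V₁ ln(V₂/V₁) = (19852) ln(236/80.7) = 21303 J.
W_total = 10553 + 21303 = 31857 J.

W_total ≈ 31900 J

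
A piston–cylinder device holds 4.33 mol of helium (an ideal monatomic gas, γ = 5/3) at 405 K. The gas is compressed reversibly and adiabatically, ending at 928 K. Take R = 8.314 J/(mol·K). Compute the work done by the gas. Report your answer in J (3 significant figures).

Adiabatic ⇒ Q = 0, so W_by = −ΔU = nCᵥ(T₁ − T₂).
Cᵥ = 3R/2 = 12.47 J/(mol·K).
W = (4.33)(12.47)(405 − 928) = -28242 J.

W ≈ -28200 J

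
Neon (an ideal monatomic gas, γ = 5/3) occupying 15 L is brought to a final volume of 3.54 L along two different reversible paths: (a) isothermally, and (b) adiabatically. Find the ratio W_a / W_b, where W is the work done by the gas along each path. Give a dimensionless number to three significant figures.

Path (a) isothermal: W = P₁V₁ ln(V₂/V₁) → W_a/(P₁V₁) = -1.444.
Path (b) adiabatic: W = P₁V₁(1 − (V₁/V₂)^(γ−1))/(γ−1) → W_b/(P₁V₁) = -2.428.
W_a / W_b = -1.444 / -2.428 = 0.5947.

W_a / W_b ≈ 0.595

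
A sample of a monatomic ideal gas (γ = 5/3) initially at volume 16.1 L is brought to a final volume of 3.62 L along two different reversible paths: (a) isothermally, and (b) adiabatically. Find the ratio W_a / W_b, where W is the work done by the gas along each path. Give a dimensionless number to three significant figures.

W_a / W_b ≈ 0.584

Path (a) isothermal: W = P₁V₁ ln(V₂/V₁) → W_a/(P₁V₁) = -1.492.
Path (b) adiabatic: W = P₁V₁(1 − (V₁/V₂)^(γ−1))/(γ−1) → W_b/(P₁V₁) = -2.557.
W_a / W_b = -1.492 / -2.557 = 0.5837.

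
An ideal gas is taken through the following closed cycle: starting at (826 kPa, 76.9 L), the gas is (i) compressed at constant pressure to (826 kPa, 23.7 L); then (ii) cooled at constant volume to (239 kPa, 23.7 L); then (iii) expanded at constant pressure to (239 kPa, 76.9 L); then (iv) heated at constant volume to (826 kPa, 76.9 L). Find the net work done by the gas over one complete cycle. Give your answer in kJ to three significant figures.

Constant-volume legs do no work.
W(i) = (826)(23.7 − 76.9) = -43943 J; W(iii) = (239)(76.9 − 23.7) = 12715 J.
W_net = -43943 + 12715 = -31228 J (the counter-clockwise enclosed area).

W_net ≈ -31.2 kJ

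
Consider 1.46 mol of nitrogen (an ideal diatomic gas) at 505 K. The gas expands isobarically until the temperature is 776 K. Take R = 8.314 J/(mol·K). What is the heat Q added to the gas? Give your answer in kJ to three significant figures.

Isobaric: W = nRΔT = (1.46)(8.314)(271) = 3290 J.
ΔU = nCᵥΔT with Cᵥ = 5R/2: ΔU = (1.46)(20.79)(271) = 8224 J.
Q = ΔU + W = 8224 + 3290 = 11513 J.

Q ≈ 11.5 kJ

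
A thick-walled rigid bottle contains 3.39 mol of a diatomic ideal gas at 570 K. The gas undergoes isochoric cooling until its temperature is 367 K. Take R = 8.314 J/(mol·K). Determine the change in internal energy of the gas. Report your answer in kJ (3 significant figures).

ΔU ≈ -14.3 kJ

Constant volume ⇒ W = 0, so Q = ΔU = nCᵥΔT with Cᵥ = 5R/2 = 20.79 J/(mol·K).
ΔU = (3.39)(20.79)(367 − 570) = -14304 J.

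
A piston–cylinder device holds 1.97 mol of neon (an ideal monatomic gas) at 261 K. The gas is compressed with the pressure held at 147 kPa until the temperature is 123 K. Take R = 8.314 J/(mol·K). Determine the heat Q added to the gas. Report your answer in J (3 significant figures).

Q ≈ -5650 J

Isobaric: W = nRΔT = (1.97)(8.314)(-138) = -2260 J.
ΔU = nCᵥΔT with Cᵥ = 3R/2: ΔU = (1.97)(12.47)(-138) = -3390 J.
Q = ΔU + W = -3390 − 2260 = -5651 J.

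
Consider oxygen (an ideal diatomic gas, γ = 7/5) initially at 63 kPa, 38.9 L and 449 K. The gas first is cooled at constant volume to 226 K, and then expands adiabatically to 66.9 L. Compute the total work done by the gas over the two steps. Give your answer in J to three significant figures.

W_total ≈ 601 J

Step 1 (isochoric): W = 0 (constant volume).
After step 1: P = 31.71 kPa (V unchanged).
Step 2 (adiabatic): W = (P₁V₁ − P₂V₂)/(γ−1) = (1234 − 993)/0.4 = 601.3 J.
W_total = 0 + 601.3 = 601.3 J.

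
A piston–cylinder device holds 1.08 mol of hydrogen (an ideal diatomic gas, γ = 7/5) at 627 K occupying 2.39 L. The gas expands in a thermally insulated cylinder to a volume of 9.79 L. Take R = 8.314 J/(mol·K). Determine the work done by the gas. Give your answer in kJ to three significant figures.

Adiabatic: TV^(γ−1) = const with γ = 7/5.
T₂ = T₁ (V₁/V₂)^(γ−1) = 627 × (2.39/9.79)^0.4 = 627 × 0.5689 = 356.7 K.
W_by = nCᵥ(T₁ − T₂) = (1.08)(20.79)(627 − 356.7) = 6067 J.

W ≈ 6.07 kJ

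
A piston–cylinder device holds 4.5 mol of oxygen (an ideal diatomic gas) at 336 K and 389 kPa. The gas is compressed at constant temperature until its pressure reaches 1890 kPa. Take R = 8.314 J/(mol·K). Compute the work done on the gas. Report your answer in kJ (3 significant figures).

W ≈ 19.9 kJ

Isothermal process: W = nRT ln(V₂/V₁) = nRT ln(P₁/P₂).
W = (4.5)(8.314)(336) × ln(389/1890)
  = 12571 × ln(0.2058) = 12571 × -1.581
W_by_gas = -19871 J; work on gas = −W_by = 19871 J.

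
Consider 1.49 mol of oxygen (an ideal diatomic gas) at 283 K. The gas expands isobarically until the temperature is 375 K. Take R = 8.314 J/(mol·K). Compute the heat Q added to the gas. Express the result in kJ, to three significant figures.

Q ≈ 3.99 kJ

Isobaric: W = nRΔT = (1.49)(8.314)(92) = 1140 J.
ΔU = nCᵥΔT with Cᵥ = 5R/2: ΔU = (1.49)(20.79)(92) = 2849 J.
Q = ΔU + W = 2849 + 1140 = 3989 J.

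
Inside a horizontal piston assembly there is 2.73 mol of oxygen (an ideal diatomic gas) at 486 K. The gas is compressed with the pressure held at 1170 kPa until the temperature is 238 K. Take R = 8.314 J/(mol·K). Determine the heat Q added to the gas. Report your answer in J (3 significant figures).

Q ≈ -19700 J

Isobaric: W = nRΔT = (2.73)(8.314)(-248) = -5629 J.
ΔU = nCᵥΔT with Cᵥ = 5R/2: ΔU = (2.73)(20.79)(-248) = -14072 J.
Q = ΔU + W = -14072 − 5629 = -19701 J.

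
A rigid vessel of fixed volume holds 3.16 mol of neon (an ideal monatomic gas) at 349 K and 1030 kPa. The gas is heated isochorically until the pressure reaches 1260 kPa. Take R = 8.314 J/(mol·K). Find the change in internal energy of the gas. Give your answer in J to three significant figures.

ΔU ≈ 3070 J

Constant volume ⇒ W = 0, so Q = ΔU = nCᵥΔT with Cᵥ = 3R/2 = 12.47 J/(mol·K).
At constant V, T₂/T₁ = P₂/P₁ ⇒ ΔT = T₁(P₂/P₁ − 1) = 349·(1260/1030 − 1) = 77.93 K.
ΔU = (3.16)(12.47)(77.93) = 3071 J.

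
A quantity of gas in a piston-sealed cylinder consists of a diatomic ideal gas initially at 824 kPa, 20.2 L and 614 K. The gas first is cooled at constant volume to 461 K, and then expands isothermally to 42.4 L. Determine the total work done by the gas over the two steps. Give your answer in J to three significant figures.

W_total ≈ 9270 J

Step 1 (isochoric): W = 0 (constant volume).
After step 1: P = 618.7 kPa (V unchanged).
Step 2 (isothermal): W = P₁V₁ ln(V₂/V₁) = (12497) ln(42.4/20.2) = 9266 J.
W_total = 0 + 9266 = 9266 J.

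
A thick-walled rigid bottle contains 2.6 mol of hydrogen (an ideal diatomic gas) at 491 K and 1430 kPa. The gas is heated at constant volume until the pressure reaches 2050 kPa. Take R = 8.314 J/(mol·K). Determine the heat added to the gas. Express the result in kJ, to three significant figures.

Constant volume ⇒ W = 0, so Q = ΔU = nCᵥΔT with Cᵥ = 5R/2 = 20.79 J/(mol·K).
At constant V, T₂/T₁ = P₂/P₁ ⇒ ΔT = T₁(P₂/P₁ − 1) = 491·(2050/1430 − 1) = 212.9 K.
ΔU = (2.6)(20.79)(212.9) = 11504 J.

Q ≈ 11.5 kJ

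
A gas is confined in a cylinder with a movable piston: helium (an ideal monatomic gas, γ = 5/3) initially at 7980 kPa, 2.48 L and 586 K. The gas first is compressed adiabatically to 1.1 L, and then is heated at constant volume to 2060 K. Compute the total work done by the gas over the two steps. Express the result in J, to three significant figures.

Step 1 (adiabatic): W = (P₁V₁ − P₂V₂)/(γ−1) = (19790 − 34027)/0.667 = -21355 J.
Step 2 (isochoric): W = 0 (constant volume).
W_total = -21355 + 0 = -21355 J.

W_total ≈ -21400 J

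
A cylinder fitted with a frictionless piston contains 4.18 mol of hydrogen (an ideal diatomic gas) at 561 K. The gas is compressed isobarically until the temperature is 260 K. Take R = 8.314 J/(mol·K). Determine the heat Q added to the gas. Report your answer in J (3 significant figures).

Q ≈ -36600 J

Isobaric: W = nRΔT = (4.18)(8.314)(-301) = -10461 J.
ΔU = nCᵥΔT with Cᵥ = 5R/2: ΔU = (4.18)(20.79)(-301) = -26151 J.
Q = ΔU + W = -26151 − 10461 = -36612 J.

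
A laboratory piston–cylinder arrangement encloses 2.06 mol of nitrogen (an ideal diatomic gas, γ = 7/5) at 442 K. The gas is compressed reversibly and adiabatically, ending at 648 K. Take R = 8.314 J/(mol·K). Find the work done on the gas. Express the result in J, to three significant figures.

W ≈ 8820 J

Adiabatic ⇒ Q = 0, so W_by = −ΔU = nCᵥ(T₁ − T₂).
Cᵥ = 5R/2 = 20.79 J/(mol·K).
W = (2.06)(20.79)(442 − 648) = -8820 J.
Work on gas = −W_by = 8820 J.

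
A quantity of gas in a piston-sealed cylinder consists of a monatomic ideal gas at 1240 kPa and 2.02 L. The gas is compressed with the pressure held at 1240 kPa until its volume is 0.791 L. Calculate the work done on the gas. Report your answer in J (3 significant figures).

W ≈ 1520 J

Isobaric: W = P ΔV.
W = (1240 kPa)(0.791 − 2.02 L) = (1240)(-1.229) = -1524 J.
Work on gas = −W_by = 1524 J.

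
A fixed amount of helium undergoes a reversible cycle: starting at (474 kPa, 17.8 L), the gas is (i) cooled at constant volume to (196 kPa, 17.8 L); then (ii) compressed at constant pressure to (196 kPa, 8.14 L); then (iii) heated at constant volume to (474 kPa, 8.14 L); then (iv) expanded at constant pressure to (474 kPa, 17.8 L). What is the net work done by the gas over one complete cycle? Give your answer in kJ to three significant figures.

Constant-volume legs do no work.
W(ii) = (196)(8.14 − 17.8) = -1893 J; W(iv) = (474)(17.8 − 8.14) = 4579 J.
W_net = -1893 + 4579 = 2685 J (the clockwise enclosed area).

W_net ≈ 2.69 kJ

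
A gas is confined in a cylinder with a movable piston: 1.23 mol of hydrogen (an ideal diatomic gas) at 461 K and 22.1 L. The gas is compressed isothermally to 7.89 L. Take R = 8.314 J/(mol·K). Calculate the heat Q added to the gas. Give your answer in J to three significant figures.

Q ≈ -4860 J

Isothermal ⇒ ΔU = 0, so Q = W = nRT ln(V₂/V₁).
Q = (1.23)(8.314)(461) ln(7.89/22.1) = 4714 × -1.03 = -4856 J.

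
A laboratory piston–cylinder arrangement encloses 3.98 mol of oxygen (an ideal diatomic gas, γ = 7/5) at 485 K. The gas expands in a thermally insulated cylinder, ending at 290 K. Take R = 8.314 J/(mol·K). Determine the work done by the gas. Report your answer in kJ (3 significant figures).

W ≈ 16.1 kJ

Adiabatic ⇒ Q = 0, so W_by = −ΔU = nCᵥ(T₁ − T₂).
Cᵥ = 5R/2 = 20.79 J/(mol·K).
W = (3.98)(20.79)(485 − 290) = 16131 J.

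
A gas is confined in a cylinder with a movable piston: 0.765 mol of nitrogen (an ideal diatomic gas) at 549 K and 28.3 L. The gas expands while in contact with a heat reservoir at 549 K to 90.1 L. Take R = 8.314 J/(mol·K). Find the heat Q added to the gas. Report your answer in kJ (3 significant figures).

Q ≈ 4.04 kJ

Isothermal ⇒ ΔU = 0, so Q = W = nRT ln(V₂/V₁).
Q = (0.765)(8.314)(549) ln(90.1/28.3) = 3492 × 1.158 = 4044 J.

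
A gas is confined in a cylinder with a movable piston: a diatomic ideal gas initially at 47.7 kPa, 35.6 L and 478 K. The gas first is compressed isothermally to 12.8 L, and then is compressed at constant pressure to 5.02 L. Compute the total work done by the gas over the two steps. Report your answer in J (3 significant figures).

Step 1 (isothermal): W = P₁V₁ ln(V₂/V₁) = (1698) ln(12.8/35.6) = -1737 J.
After step 1: P = 132.7 kPa, V = 12.8 L, T = 478 K.
Step 2 (isobaric): W = PΔV = (132.7 kPa)(5.02 − 12.8 L) = -1032 J.
W_total = -1737 − 1032 = -2769 J.

W_total ≈ -2770 J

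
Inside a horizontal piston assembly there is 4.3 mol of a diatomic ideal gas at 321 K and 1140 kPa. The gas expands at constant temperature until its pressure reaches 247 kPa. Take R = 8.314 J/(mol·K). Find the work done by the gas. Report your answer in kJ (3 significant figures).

W ≈ 17.6 kJ

Isothermal process: W = nRT ln(V₂/V₁) = nRT ln(P₁/P₂).
W = (4.3)(8.314)(321) × ln(1140/247)
  = 11476 × ln(4.615) = 11476 × 1.529
W_by_gas = 17551 J.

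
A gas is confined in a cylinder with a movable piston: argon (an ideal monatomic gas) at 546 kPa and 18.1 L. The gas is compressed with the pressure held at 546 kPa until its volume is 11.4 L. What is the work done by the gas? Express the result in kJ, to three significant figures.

W ≈ -3.66 kJ

Isobaric: W = P ΔV.
W = (546 kPa)(11.4 − 18.1 L) = (546)(-6.7) = -3658 J.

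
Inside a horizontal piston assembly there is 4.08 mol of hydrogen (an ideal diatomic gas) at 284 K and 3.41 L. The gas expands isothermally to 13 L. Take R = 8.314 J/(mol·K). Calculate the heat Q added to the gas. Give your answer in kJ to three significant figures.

Isothermal ⇒ ΔU = 0, so Q = W = nRT ln(V₂/V₁).
Q = (4.08)(8.314)(284) ln(13/3.41) = 9634 × 1.338 = 12892 J.

Q ≈ 12.9 kJ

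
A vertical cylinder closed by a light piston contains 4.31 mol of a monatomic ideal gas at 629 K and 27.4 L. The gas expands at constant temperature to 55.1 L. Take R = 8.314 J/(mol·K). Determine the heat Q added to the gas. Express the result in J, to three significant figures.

Q ≈ 15700 J

Isothermal ⇒ ΔU = 0, so Q = W = nRT ln(V₂/V₁).
Q = (4.31)(8.314)(629) ln(55.1/27.4) = 22539 × 0.6986 = 15746 J.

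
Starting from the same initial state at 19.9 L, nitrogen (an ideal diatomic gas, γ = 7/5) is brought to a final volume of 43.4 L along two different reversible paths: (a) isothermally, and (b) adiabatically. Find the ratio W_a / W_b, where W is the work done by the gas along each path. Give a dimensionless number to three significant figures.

W_a / W_b ≈ 1.16

Path (a) isothermal: W = P₁V₁ ln(V₂/V₁) → W_a/(P₁V₁) = 0.7797.
Path (b) adiabatic: W = P₁V₁(1 − (V₁/V₂)^(γ−1))/(γ−1) → W_b/(P₁V₁) = 0.6699.
W_a / W_b = 0.7797 / 0.6699 = 1.164.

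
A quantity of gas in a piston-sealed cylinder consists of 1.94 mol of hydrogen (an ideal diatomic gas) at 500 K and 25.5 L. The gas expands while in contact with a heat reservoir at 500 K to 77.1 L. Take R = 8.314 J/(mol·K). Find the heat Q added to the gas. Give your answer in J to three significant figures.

Q ≈ 8920 J

Isothermal ⇒ ΔU = 0, so Q = W = nRT ln(V₂/V₁).
Q = (1.94)(8.314)(500) ln(77.1/25.5) = 8065 × 1.106 = 8923 J.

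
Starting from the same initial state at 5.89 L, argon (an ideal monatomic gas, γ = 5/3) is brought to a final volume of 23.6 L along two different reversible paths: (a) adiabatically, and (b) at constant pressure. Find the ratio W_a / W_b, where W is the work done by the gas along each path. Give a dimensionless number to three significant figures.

W_a / W_b ≈ 0.301

Path (a) adiabatic: W = P₁V₁(1 − (V₁/V₂)^(γ−1))/(γ−1) → W_a/(P₁V₁) = 0.9054.
Path (b) isobaric: W = P₁(V₂ − V₁) → W_b/(P₁V₁) = 3.007.
W_a / W_b = 0.9054 / 3.007 = 0.3011.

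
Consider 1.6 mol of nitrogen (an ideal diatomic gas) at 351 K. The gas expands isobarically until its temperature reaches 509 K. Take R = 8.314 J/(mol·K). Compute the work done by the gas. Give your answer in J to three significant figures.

W ≈ 2100 J

Isobaric: W = P ΔV = nR ΔT.
W = (1.6)(8.314)(509 − 351) = 2102 J.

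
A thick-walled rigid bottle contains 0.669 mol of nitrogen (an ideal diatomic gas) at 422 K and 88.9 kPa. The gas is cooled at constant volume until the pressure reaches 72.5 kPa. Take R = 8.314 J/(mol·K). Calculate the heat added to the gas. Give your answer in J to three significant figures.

Constant volume ⇒ W = 0, so Q = ΔU = nCᵥΔT with Cᵥ = 5R/2 = 20.79 J/(mol·K).
At constant V, T₂/T₁ = P₂/P₁ ⇒ ΔT = T₁(P₂/P₁ − 1) = 422·(72.5/88.9 − 1) = -77.85 K.
ΔU = (0.669)(20.79)(-77.85) = -1083 J.

Q ≈ -1080 J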